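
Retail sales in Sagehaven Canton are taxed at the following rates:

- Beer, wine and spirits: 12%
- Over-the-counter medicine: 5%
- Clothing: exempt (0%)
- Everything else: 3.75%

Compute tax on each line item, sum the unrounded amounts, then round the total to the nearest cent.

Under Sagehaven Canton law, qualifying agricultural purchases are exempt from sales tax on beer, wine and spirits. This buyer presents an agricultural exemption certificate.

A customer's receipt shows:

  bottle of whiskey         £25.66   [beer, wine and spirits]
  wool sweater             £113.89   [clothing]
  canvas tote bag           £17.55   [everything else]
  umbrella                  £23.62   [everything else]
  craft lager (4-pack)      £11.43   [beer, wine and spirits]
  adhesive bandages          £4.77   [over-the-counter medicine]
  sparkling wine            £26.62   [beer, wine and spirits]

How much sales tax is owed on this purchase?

£1.78

Bottle of whiskey £25.66: beer, wine and spirits, buyer-exempt → 0% → £0.00
Wool sweater £113.89: clothing → 0% → £0.00
Canvas tote bag £17.55: everything else → 3.75% → £0.658125
Umbrella £23.62: everything else → 3.75% → £0.88575
Craft lager (4-pack) £11.43: beer, wine and spirits, buyer-exempt → 0% → £0.00
Adhesive bandages £4.77: over-the-counter medicine → 5% → £0.2385
Sparkling wine £26.62: beer, wine and spirits, buyer-exempt → 0% → £0.00
Unrounded tax sum = £1.782375 → £1.78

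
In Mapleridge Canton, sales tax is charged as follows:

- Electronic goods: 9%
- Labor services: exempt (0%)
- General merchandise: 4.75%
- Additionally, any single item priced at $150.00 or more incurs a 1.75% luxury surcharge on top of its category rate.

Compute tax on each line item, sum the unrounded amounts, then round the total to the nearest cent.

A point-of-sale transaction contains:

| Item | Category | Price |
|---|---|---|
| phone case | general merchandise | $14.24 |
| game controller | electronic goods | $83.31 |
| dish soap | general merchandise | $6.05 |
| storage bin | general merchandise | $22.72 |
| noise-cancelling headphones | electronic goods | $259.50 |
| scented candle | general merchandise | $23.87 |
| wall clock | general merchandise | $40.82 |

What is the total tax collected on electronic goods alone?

$35.39

Game controller $83.31: electronic goods → 9% → $7.4979
Noise-cancelling headphones $259.50: electronic goods → 9% + 1.75% surcharge = 10.75% → $27.89625
Tax on electronic goods: unrounded sum = $35.39415 → $35.39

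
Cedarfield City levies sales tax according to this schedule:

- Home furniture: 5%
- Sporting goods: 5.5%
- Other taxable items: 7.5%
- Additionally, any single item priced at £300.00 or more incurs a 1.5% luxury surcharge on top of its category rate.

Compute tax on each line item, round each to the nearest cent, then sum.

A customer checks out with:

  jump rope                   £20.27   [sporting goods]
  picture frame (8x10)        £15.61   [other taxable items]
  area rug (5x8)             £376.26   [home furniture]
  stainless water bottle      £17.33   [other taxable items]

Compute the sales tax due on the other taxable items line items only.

Picture frame (8x10) £15.61: other taxable items → 7.5% → £1.17
Stainless water bottle £17.33: other taxable items → 7.5% → £1.30
Tax on other taxable items = £1.17 + £1.30 = £2.47

£2.47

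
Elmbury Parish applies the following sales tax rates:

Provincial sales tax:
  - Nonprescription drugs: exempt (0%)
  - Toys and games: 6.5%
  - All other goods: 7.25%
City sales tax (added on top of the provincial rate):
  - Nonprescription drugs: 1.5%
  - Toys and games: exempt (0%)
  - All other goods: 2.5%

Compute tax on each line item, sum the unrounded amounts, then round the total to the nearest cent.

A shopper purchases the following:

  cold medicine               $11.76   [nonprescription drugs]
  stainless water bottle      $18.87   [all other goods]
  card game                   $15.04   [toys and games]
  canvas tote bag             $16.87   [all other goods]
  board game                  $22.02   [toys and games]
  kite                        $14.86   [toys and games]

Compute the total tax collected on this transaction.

$7.04

Cold medicine $11.76: nonprescription drugs → 0% + 1.5% city = 1.5% → $0.1764
Stainless water bottle $18.87: all other goods → 7.25% + 2.5% city = 9.75% → $1.839825
Card game $15.04: toys and games → 6.5% + 0% city = 6.5% → $0.9776
Canvas tote bag $16.87: all other goods → 7.25% + 2.5% city = 9.75% → $1.644825
Board game $22.02: toys and games → 6.5% + 0% city = 6.5% → $1.4313
Kite $14.86: toys and games → 6.5% + 0% city = 6.5% → $0.9659
Unrounded tax sum = $7.03585 → $7.04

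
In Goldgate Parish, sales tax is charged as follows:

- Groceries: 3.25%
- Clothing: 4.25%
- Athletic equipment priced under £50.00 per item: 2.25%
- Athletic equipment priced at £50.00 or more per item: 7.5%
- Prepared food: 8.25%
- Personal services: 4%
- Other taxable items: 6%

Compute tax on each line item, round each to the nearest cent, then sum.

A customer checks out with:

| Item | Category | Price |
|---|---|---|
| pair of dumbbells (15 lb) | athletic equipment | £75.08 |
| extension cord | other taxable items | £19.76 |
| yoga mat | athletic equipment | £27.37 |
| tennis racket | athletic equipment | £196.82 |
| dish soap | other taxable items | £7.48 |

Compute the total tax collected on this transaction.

£22.65

Pair of dumbbells (15 lb) £75.08: athletic equipment, £50.00 or more → 7.5% → £5.63
Extension cord £19.76: other taxable items → 6% → £1.19
Yoga mat £27.37: athletic equipment, under £50.00 → 2.25% → £0.62
Tennis racket £196.82: athletic equipment, £50.00 or more → 7.5% → £14.76
Dish soap £7.48: other taxable items → 6% → £0.45
Total tax = £5.63 + £1.19 + £0.62 + £14.76 + £0.45 = £22.65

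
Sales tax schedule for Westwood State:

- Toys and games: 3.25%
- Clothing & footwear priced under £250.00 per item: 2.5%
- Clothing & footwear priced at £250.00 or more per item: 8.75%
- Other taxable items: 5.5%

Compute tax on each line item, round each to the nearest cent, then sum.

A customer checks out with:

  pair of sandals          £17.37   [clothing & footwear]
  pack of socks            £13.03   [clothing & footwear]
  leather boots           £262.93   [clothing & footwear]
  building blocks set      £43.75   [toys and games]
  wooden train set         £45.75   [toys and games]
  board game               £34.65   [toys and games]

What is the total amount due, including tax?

Pair of sandals £17.37: clothing & footwear, under £250.00 → 2.5% → £0.43
Pack of socks £13.03: clothing & footwear, under £250.00 → 2.5% → £0.33
Leather boots £262.93: clothing & footwear, £250.00 or more → 8.75% → £23.01
Building blocks set £43.75: toys and games → 3.25% → £1.42
Wooden train set £45.75: toys and games → 3.25% → £1.49
Board game £34.65: toys and games → 3.25% → £1.13
Subtotal = £417.48; tax = £27.81; total due = £445.29

£445.29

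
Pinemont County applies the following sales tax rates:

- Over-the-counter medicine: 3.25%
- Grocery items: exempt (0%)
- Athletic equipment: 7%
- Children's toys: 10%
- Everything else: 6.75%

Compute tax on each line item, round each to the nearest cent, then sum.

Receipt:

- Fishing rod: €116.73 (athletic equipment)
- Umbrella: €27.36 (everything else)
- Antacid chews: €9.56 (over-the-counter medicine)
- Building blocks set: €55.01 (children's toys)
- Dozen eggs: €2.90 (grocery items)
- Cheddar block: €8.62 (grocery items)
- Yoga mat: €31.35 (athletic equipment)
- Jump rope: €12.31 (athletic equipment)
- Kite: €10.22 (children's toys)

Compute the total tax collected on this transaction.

€19.90

Fishing rod €116.73: athletic equipment → 7% → €8.17
Umbrella €27.36: everything else → 6.75% → €1.85
Antacid chews €9.56: over-the-counter medicine → 3.25% → €0.31
Building blocks set €55.01: children's toys → 10% → €5.50
Dozen eggs €2.90: grocery items → 0% → €0.00
Cheddar block €8.62: grocery items → 0% → €0.00
Yoga mat €31.35: athletic equipment → 7% → €2.19
Jump rope €12.31: athletic equipment → 7% → €0.86
Kite €10.22: children's toys → 10% → €1.02
Total tax = €8.17 + €1.85 + €0.31 + €5.50 + €2.19 + €0.86 + €1.02 = €19.90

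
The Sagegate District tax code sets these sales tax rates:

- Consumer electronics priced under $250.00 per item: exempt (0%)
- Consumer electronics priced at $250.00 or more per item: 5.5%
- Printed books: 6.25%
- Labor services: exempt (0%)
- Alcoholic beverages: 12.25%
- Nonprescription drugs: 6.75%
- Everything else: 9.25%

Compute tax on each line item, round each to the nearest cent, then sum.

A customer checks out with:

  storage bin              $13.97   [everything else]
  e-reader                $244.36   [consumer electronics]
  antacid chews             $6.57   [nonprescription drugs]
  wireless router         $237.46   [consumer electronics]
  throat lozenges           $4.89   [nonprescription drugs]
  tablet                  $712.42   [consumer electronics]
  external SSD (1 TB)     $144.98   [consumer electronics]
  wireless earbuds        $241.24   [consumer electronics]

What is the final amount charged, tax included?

$1647.13

Storage bin $13.97: everything else → 9.25% → $1.29
E-reader $244.36: consumer electronics, under $250.00 → 0% → $0.00
Antacid chews $6.57: nonprescription drugs → 6.75% → $0.44
Wireless router $237.46: consumer electronics, under $250.00 → 0% → $0.00
Throat lozenges $4.89: nonprescription drugs → 6.75% → $0.33
Tablet $712.42: consumer electronics, $250.00 or more → 5.5% → $39.18
External SSD (1 TB) $144.98: consumer electronics, under $250.00 → 0% → $0.00
Wireless earbuds $241.24: consumer electronics, under $250.00 → 0% → $0.00
Subtotal = $1605.89; tax = $41.24; total due = $1647.13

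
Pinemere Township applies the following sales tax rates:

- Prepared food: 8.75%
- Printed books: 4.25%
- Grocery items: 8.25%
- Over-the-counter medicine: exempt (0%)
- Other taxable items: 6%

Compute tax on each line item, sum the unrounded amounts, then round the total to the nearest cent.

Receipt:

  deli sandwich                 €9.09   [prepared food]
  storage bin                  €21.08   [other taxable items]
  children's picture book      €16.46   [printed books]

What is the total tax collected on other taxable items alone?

Storage bin €21.08: other taxable items → 6% → €1.2648
Tax on other taxable items: unrounded sum = €1.2648 → €1.26

€1.26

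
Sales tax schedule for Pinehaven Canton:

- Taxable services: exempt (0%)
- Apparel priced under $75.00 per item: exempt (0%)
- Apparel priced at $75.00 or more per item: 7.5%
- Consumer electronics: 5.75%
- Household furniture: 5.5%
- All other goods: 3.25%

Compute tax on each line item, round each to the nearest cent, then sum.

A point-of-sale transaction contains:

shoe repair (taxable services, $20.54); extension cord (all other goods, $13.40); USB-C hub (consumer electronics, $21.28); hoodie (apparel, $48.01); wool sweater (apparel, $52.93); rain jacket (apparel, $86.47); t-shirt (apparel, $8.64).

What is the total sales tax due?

$8.15

Shoe repair $20.54: taxable services → 0% → $0.00
Extension cord $13.40: all other goods → 3.25% → $0.44
USB-C hub $21.28: consumer electronics → 5.75% → $1.22
Hoodie $48.01: apparel, under $75.00 → 0% → $0.00
Wool sweater $52.93: apparel, under $75.00 → 0% → $0.00
Rain jacket $86.47: apparel, $75.00 or more → 7.5% → $6.49
T-shirt $8.64: apparel, under $75.00 → 0% → $0.00
Total tax = $0.44 + $1.22 + $6.49 = $8.15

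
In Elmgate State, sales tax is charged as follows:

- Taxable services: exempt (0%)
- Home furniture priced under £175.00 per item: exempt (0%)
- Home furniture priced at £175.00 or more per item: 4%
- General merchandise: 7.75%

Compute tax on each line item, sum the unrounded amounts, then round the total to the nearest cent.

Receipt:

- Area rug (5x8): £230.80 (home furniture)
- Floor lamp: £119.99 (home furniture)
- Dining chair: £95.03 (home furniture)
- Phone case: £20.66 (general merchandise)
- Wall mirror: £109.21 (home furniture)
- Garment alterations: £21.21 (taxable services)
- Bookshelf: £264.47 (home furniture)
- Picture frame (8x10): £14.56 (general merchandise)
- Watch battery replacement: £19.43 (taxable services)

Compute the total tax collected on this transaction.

£22.54

Area rug (5x8) £230.80: home furniture, £175.00 or more → 4% → £9.232
Floor lamp £119.99: home furniture, under £175.00 → 0% → £0.00
Dining chair £95.03: home furniture, under £175.00 → 0% → £0.00
Phone case £20.66: general merchandise → 7.75% → £1.60115
Wall mirror £109.21: home furniture, under £175.00 → 0% → £0.00
Garment alterations £21.21: taxable services → 0% → £0.00
Bookshelf £264.47: home furniture, £175.00 or more → 4% → £10.5788
Picture frame (8x10) £14.56: general merchandise → 7.75% → £1.1284
Watch battery replacement £19.43: taxable services → 0% → £0.00
Unrounded tax sum = £22.54035 → £22.54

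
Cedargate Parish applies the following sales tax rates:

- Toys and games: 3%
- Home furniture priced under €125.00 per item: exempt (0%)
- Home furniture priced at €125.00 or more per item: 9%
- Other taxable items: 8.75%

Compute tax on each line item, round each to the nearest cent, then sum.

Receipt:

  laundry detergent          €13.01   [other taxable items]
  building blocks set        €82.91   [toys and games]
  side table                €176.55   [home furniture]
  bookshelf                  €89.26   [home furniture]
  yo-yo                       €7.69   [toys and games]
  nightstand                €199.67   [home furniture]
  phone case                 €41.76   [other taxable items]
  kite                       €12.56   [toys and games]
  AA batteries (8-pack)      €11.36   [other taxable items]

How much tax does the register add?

Laundry detergent €13.01: other taxable items → 8.75% → €1.14
Building blocks set €82.91: toys and games → 3% → €2.49
Side table €176.55: home furniture, €125.00 or more → 9% → €15.89
Bookshelf €89.26: home furniture, under €125.00 → 0% → €0.00
Yo-yo €7.69: toys and games → 3% → €0.23
Nightstand €199.67: home furniture, €125.00 or more → 9% → €17.97
Phone case €41.76: other taxable items → 8.75% → €3.65
Kite €12.56: toys and games → 3% → €0.38
AA batteries (8-pack) €11.36: other taxable items → 8.75% → €0.99
Total tax = €1.14 + €2.49 + €15.89 + €0.23 + €17.97 + €3.65 + €0.38 + €0.99 = €42.74

€42.74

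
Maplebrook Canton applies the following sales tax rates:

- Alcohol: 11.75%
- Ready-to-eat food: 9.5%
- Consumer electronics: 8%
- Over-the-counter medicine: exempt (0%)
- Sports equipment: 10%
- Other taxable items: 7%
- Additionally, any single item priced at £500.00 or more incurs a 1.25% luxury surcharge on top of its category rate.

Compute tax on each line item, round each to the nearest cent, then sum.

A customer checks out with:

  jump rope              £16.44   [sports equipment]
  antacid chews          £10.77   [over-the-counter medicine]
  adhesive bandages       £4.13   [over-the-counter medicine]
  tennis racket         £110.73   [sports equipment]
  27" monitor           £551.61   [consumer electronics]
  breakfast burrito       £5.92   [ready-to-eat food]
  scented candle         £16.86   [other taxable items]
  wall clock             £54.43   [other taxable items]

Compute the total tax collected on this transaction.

£69.28

Jump rope £16.44: sports equipment → 10% → £1.64
Antacid chews £10.77: over-the-counter medicine → 0% → £0.00
Adhesive bandages £4.13: over-the-counter medicine → 0% → £0.00
Tennis racket £110.73: sports equipment → 10% → £11.07
27" monitor £551.61: consumer electronics → 8% + 1.25% surcharge = 9.25% → £51.02
Breakfast burrito £5.92: ready-to-eat food → 9.5% → £0.56
Scented candle £16.86: other taxable items → 7% → £1.18
Wall clock £54.43: other taxable items → 7% → £3.81
Total tax = £1.64 + £11.07 + £51.02 + £0.56 + £1.18 + £3.81 = £69.28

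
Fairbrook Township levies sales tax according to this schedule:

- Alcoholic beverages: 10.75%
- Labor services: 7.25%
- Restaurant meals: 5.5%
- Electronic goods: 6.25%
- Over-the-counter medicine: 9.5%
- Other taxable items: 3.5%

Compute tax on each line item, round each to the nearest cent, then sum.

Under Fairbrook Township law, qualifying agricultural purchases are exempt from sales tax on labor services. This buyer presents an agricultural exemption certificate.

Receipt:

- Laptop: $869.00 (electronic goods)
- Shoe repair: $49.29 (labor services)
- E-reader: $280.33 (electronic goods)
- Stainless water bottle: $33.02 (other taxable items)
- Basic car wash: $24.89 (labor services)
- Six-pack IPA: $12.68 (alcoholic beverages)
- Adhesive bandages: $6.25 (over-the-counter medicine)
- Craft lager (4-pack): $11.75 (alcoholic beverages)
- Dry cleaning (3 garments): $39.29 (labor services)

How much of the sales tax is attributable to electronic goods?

$71.83

Laptop $869.00: electronic goods → 6.25% → $54.31
E-reader $280.33: electronic goods → 6.25% → $17.52
Tax on electronic goods = $54.31 + $17.52 = $71.83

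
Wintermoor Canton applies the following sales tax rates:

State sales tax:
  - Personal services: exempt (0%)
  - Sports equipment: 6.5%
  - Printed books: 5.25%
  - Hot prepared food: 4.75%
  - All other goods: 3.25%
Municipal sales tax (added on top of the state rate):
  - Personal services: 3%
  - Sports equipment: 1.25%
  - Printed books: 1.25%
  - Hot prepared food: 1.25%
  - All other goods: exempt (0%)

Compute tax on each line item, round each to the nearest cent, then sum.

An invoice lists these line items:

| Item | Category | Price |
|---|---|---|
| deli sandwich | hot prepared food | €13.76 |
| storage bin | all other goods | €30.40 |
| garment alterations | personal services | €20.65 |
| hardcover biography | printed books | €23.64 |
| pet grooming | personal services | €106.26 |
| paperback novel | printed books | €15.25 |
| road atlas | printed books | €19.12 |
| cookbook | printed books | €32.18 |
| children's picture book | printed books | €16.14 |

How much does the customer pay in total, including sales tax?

Deli sandwich €13.76: hot prepared food → 4.75% + 1.25% municipal = 6% → €0.83
Storage bin €30.40: all other goods → 3.25% + 0% municipal = 3.25% → €0.99
Garment alterations €20.65: personal services → 0% + 3% municipal = 3% → €0.62
Hardcover biography €23.64: printed books → 5.25% + 1.25% municipal = 6.5% → €1.54
Pet grooming €106.26: personal services → 0% + 3% municipal = 3% → €3.19
Paperback novel €15.25: printed books → 5.25% + 1.25% municipal = 6.5% → €0.99
Road atlas €19.12: printed books → 5.25% + 1.25% municipal = 6.5% → €1.24
Cookbook €32.18: printed books → 5.25% + 1.25% municipal = 6.5% → €2.09
Children's picture book €16.14: printed books → 5.25% + 1.25% municipal = 6.5% → €1.05
Subtotal = €277.40; tax = €12.54; total due = €289.94

€289.94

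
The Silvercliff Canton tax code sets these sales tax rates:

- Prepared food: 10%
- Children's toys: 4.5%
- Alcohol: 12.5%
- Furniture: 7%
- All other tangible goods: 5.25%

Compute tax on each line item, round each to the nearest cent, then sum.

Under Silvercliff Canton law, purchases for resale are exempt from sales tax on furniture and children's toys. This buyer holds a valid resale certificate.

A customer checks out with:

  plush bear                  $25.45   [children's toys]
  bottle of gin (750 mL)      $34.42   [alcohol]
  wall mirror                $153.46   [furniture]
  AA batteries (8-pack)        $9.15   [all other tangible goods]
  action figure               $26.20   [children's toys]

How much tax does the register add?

Plush bear $25.45: children's toys, buyer-exempt → 0% → $0.00
Bottle of gin (750 mL) $34.42: alcohol → 12.5% → $4.30
Wall mirror $153.46: furniture, buyer-exempt → 0% → $0.00
AA batteries (8-pack) $9.15: all other tangible goods → 5.25% → $0.48
Action figure $26.20: children's toys, buyer-exempt → 0% → $0.00
Total tax = $4.30 + $0.48 = $4.78

$4.78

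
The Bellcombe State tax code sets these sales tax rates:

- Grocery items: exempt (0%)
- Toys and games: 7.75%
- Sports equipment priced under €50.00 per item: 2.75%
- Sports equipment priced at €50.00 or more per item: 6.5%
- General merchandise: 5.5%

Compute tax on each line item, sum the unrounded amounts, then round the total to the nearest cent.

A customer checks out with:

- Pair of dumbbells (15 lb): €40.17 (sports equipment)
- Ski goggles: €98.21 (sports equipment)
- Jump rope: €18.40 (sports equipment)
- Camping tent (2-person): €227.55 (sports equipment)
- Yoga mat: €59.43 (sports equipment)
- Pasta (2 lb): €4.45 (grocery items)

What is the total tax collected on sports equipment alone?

Pair of dumbbells (15 lb) €40.17: sports equipment, under €50.00 → 2.75% → €1.104675
Ski goggles €98.21: sports equipment, €50.00 or more → 6.5% → €6.38365
Jump rope €18.40: sports equipment, under €50.00 → 2.75% → €0.506
Camping tent (2-person) €227.55: sports equipment, €50.00 or more → 6.5% → €14.79075
Yoga mat €59.43: sports equipment, €50.00 or more → 6.5% → €3.86295
Tax on sports equipment: unrounded sum = €26.648025 → €26.65

€26.65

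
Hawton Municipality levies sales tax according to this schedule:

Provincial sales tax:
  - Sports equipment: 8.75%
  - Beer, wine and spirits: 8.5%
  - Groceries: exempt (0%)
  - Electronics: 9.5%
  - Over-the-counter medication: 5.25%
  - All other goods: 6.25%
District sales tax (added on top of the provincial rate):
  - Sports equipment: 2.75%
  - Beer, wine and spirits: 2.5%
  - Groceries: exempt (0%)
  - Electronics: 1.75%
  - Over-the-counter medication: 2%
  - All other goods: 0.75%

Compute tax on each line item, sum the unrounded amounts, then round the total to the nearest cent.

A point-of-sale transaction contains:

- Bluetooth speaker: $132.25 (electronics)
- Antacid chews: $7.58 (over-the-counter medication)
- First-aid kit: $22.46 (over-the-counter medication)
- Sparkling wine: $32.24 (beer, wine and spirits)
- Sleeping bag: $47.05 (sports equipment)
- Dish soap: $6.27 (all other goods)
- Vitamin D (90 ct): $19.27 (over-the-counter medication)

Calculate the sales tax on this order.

$27.85

Bluetooth speaker $132.25: electronics → 9.5% + 1.75% district = 11.25% → $14.878125
Antacid chews $7.58: over-the-counter medication → 5.25% + 2% district = 7.25% → $0.54955
First-aid kit $22.46: over-the-counter medication → 5.25% + 2% district = 7.25% → $1.62835
Sparkling wine $32.24: beer, wine and spirits → 8.5% + 2.5% district = 11% → $3.5464
Sleeping bag $47.05: sports equipment → 8.75% + 2.75% district = 11.5% → $5.41075
Dish soap $6.27: all other goods → 6.25% + 0.75% district = 7% → $0.4389
Vitamin D (90 ct) $19.27: over-the-counter medication → 5.25% + 2% district = 7.25% → $1.397075
Unrounded tax sum = $27.84915 → $27.85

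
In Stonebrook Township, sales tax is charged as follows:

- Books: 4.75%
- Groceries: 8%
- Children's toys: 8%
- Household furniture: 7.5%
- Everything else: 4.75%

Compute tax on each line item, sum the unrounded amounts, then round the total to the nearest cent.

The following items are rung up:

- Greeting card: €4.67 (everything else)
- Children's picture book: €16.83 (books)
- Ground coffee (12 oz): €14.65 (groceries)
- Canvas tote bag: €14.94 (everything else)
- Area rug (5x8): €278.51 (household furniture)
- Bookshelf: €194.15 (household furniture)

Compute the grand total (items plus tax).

Greeting card €4.67: everything else → 4.75% → €0.221825
Children's picture book €16.83: books → 4.75% → €0.799425
Ground coffee (12 oz) €14.65: groceries → 8% → €1.172
Canvas tote bag €14.94: everything else → 4.75% → €0.70965
Area rug (5x8) €278.51: household furniture → 7.5% → €20.88825
Bookshelf €194.15: household furniture → 7.5% → €14.56125
Subtotal = €523.75; unrounded tax = €38.3524 → €38.35; total due = €562.10

€562.10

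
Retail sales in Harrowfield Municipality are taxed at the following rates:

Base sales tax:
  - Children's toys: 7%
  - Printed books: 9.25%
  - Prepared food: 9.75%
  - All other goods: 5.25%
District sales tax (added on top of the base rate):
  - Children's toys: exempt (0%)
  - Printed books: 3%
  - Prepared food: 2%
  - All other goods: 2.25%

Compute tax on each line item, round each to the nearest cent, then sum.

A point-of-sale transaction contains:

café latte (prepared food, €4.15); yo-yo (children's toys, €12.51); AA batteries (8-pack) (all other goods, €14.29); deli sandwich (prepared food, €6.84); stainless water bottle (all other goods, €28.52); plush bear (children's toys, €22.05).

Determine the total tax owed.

Café latte €4.15: prepared food → 9.75% + 2% district = 11.75% → €0.49
Yo-yo €12.51: children's toys → 7% + 0% district = 7% → €0.88
AA batteries (8-pack) €14.29: all other goods → 5.25% + 2.25% district = 7.5% → €1.07
Deli sandwich €6.84: prepared food → 9.75% + 2% district = 11.75% → €0.80
Stainless water bottle €28.52: all other goods → 5.25% + 2.25% district = 7.5% → €2.14
Plush bear €22.05: children's toys → 7% + 0% district = 7% → €1.54
Total tax = €0.49 + €0.88 + €1.07 + €0.80 + €2.14 + €1.54 = €6.92

€6.92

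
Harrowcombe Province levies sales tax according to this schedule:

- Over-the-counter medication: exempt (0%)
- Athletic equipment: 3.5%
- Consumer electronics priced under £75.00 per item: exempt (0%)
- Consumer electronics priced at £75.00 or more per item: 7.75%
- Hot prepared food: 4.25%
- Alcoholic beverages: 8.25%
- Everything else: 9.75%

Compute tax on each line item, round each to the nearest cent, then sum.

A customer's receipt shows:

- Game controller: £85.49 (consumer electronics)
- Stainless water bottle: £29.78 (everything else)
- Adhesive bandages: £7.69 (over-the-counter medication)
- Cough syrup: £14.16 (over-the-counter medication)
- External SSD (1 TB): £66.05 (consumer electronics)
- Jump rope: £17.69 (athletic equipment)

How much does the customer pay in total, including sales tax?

£231.01

Game controller £85.49: consumer electronics, £75.00 or more → 7.75% → £6.63
Stainless water bottle £29.78: everything else → 9.75% → £2.90
Adhesive bandages £7.69: over-the-counter medication → 0% → £0.00
Cough syrup £14.16: over-the-counter medication → 0% → £0.00
External SSD (1 TB) £66.05: consumer electronics, under £75.00 → 0% → £0.00
Jump rope £17.69: athletic equipment → 3.5% → £0.62
Subtotal = £220.86; tax = £10.15; total due = £231.01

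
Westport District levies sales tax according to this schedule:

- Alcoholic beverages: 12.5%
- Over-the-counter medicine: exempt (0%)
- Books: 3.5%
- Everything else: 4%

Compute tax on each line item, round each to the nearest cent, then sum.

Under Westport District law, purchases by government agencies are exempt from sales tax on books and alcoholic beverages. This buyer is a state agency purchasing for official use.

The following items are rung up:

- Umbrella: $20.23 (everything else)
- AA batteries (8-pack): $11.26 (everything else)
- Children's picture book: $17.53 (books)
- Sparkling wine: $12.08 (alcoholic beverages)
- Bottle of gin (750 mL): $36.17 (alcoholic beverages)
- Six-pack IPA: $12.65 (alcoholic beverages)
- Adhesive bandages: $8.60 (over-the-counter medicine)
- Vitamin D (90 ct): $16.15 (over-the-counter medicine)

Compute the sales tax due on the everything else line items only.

$1.26

Umbrella $20.23: everything else → 4% → $0.81
AA batteries (8-pack) $11.26: everything else → 4% → $0.45
Tax on everything else = $0.81 + $0.45 = $1.26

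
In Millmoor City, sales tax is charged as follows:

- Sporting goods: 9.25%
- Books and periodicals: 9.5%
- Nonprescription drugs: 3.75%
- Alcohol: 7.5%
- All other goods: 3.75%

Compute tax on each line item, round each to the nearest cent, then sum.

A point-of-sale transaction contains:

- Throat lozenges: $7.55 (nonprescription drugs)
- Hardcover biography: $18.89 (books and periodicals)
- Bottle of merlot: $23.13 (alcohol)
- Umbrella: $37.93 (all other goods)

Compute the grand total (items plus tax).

$92.72

Throat lozenges $7.55: nonprescription drugs → 3.75% → $0.28
Hardcover biography $18.89: books and periodicals → 9.5% → $1.79
Bottle of merlot $23.13: alcohol → 7.5% → $1.73
Umbrella $37.93: all other goods → 3.75% → $1.42
Subtotal = $87.50; tax = $5.22; total due = $92.72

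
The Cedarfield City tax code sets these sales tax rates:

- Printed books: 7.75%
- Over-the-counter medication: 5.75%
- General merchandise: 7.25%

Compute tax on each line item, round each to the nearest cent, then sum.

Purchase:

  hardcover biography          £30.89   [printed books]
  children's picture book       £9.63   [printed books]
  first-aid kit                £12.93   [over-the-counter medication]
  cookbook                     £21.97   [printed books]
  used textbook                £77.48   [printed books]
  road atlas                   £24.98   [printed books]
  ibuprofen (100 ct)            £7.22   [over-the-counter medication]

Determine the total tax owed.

Hardcover biography £30.89: printed books → 7.75% → £2.39
Children's picture book £9.63: printed books → 7.75% → £0.75
First-aid kit £12.93: over-the-counter medication → 5.75% → £0.74
Cookbook £21.97: printed books → 7.75% → £1.70
Used textbook £77.48: printed books → 7.75% → £6.00
Road atlas £24.98: printed books → 7.75% → £1.94
Ibuprofen (100 ct) £7.22: over-the-counter medication → 5.75% → £0.42
Total tax = £2.39 + £0.75 + £0.74 + £1.70 + £6.00 + £1.94 + £0.42 = £13.94

£13.94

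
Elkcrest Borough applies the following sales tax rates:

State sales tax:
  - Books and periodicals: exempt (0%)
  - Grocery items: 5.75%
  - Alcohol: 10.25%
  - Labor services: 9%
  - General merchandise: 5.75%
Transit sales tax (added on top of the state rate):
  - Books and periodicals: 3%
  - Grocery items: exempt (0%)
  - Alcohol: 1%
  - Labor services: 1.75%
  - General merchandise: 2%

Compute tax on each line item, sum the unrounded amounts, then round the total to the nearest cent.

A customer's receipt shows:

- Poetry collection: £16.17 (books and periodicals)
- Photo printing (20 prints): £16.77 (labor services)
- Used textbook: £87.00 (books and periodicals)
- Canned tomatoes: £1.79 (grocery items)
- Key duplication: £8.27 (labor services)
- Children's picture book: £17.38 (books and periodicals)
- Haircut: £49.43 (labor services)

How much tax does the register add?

Poetry collection £16.17: books and periodicals → 0% + 3% transit = 3% → £0.4851
Photo printing (20 prints) £16.77: labor services → 9% + 1.75% transit = 10.75% → £1.802775
Used textbook £87.00: books and periodicals → 0% + 3% transit = 3% → £2.61
Canned tomatoes £1.79: grocery items → 5.75% + 0% transit = 5.75% → £0.102925
Key duplication £8.27: labor services → 9% + 1.75% transit = 10.75% → £0.889025
Children's picture book £17.38: books and periodicals → 0% + 3% transit = 3% → £0.5214
Haircut £49.43: labor services → 9% + 1.75% transit = 10.75% → £5.313725
Unrounded tax sum = £11.72495 → £11.72

£11.72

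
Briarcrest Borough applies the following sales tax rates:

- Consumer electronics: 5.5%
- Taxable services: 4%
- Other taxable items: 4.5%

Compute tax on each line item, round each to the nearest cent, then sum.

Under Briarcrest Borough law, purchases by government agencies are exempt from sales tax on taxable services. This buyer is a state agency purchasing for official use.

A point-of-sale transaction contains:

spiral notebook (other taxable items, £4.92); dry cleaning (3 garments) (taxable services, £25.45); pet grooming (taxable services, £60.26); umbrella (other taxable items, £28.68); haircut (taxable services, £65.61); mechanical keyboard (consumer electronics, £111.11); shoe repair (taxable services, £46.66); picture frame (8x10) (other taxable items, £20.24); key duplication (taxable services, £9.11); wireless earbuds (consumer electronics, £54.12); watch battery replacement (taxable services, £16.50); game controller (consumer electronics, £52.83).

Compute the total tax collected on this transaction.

£14.42

Spiral notebook £4.92: other taxable items → 4.5% → £0.22
Dry cleaning (3 garments) £25.45: taxable services, buyer-exempt → 0% → £0.00
Pet grooming £60.26: taxable services, buyer-exempt → 0% → £0.00
Umbrella £28.68: other taxable items → 4.5% → £1.29
Haircut £65.61: taxable services, buyer-exempt → 0% → £0.00
Mechanical keyboard £111.11: consumer electronics → 5.5% → £6.11
Shoe repair £46.66: taxable services, buyer-exempt → 0% → £0.00
Picture frame (8x10) £20.24: other taxable items → 4.5% → £0.91
Key duplication £9.11: taxable services, buyer-exempt → 0% → £0.00
Wireless earbuds £54.12: consumer electronics → 5.5% → £2.98
Watch battery replacement £16.50: taxable services, buyer-exempt → 0% → £0.00
Game controller £52.83: consumer electronics → 5.5% → £2.91
Total tax = £0.22 + £1.29 + £6.11 + £0.91 + £2.98 + £2.91 = £14.42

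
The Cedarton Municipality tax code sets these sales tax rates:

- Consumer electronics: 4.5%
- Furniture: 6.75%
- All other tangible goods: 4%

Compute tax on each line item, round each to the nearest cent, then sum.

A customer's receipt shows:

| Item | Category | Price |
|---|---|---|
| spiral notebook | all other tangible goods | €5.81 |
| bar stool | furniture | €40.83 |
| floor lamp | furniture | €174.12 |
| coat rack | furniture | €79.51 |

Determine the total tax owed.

€20.11

Spiral notebook €5.81: all other tangible goods → 4% → €0.23
Bar stool €40.83: furniture → 6.75% → €2.76
Floor lamp €174.12: furniture → 6.75% → €11.75
Coat rack €79.51: furniture → 6.75% → €5.37
Total tax = €0.23 + €2.76 + €11.75 + €5.37 = €20.11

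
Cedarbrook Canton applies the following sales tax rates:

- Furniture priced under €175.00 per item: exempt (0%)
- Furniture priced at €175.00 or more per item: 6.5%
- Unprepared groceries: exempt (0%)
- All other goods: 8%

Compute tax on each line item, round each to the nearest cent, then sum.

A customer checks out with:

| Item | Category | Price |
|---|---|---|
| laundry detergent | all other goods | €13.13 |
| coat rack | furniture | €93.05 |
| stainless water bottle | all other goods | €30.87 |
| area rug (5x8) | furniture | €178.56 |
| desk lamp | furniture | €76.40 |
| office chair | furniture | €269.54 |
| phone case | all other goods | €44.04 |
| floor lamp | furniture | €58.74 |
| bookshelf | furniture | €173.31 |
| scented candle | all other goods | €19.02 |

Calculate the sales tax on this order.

€37.69

Laundry detergent €13.13: all other goods → 8% → €1.05
Coat rack €93.05: furniture, under €175.00 → 0% → €0.00
Stainless water bottle €30.87: all other goods → 8% → €2.47
Area rug (5x8) €178.56: furniture, €175.00 or more → 6.5% → €11.61
Desk lamp €76.40: furniture, under €175.00 → 0% → €0.00
Office chair €269.54: furniture, €175.00 or more → 6.5% → €17.52
Phone case €44.04: all other goods → 8% → €3.52
Floor lamp €58.74: furniture, under €175.00 → 0% → €0.00
Bookshelf €173.31: furniture, under €175.00 → 0% → €0.00
Scented candle €19.02: all other goods → 8% → €1.52
Total tax = €1.05 + €2.47 + €11.61 + €17.52 + €3.52 + €1.52 = €37.69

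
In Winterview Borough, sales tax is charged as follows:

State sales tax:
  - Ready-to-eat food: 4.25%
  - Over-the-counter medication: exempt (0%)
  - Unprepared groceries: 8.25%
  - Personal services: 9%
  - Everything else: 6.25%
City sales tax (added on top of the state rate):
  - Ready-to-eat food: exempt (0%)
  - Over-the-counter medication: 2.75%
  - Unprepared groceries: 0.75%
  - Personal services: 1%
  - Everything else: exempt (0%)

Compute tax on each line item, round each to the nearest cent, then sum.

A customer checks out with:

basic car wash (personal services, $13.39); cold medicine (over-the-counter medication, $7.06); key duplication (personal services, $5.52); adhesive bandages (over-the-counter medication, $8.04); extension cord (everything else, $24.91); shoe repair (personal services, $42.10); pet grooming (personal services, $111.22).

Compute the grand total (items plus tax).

Basic car wash $13.39: personal services → 9% + 1% city = 10% → $1.34
Cold medicine $7.06: over-the-counter medication → 0% + 2.75% city = 2.75% → $0.19
Key duplication $5.52: personal services → 9% + 1% city = 10% → $0.55
Adhesive bandages $8.04: over-the-counter medication → 0% + 2.75% city = 2.75% → $0.22
Extension cord $24.91: everything else → 6.25% + 0% city = 6.25% → $1.56
Shoe repair $42.10: personal services → 9% + 1% city = 10% → $4.21
Pet grooming $111.22: personal services → 9% + 1% city = 10% → $11.12
Subtotal = $212.24; tax = $19.19; total due = $231.43

$231.43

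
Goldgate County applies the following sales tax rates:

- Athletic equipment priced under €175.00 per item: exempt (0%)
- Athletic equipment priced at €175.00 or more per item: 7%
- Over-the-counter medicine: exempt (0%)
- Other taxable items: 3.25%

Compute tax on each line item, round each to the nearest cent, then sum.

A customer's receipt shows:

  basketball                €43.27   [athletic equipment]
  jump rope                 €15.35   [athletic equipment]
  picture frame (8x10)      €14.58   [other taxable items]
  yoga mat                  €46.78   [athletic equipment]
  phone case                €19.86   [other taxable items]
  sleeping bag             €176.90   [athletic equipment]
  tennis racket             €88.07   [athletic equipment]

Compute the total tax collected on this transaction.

Basketball €43.27: athletic equipment, under €175.00 → 0% → €0.00
Jump rope €15.35: athletic equipment, under €175.00 → 0% → €0.00
Picture frame (8x10) €14.58: other taxable items → 3.25% → €0.47
Yoga mat €46.78: athletic equipment, under €175.00 → 0% → €0.00
Phone case €19.86: other taxable items → 3.25% → €0.65
Sleeping bag €176.90: athletic equipment, €175.00 or more → 7% → €12.38
Tennis racket €88.07: athletic equipment, under €175.00 → 0% → €0.00
Total tax = €0.47 + €0.65 + €12.38 = €13.50

€13.50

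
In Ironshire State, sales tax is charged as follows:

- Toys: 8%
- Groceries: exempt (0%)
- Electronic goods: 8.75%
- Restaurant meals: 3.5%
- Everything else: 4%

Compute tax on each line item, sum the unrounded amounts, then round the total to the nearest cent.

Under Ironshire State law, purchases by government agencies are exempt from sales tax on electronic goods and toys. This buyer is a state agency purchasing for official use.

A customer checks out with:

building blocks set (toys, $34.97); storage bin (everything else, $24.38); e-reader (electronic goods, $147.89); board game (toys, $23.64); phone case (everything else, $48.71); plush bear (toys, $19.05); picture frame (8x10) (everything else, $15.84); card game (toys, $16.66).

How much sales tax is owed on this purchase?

$3.56

Building blocks set $34.97: toys, buyer-exempt → 0% → $0.00
Storage bin $24.38: everything else → 4% → $0.9752
E-reader $147.89: electronic goods, buyer-exempt → 0% → $0.00
Board game $23.64: toys, buyer-exempt → 0% → $0.00
Phone case $48.71: everything else → 4% → $1.9484
Plush bear $19.05: toys, buyer-exempt → 0% → $0.00
Picture frame (8x10) $15.84: everything else → 4% → $0.6336
Card game $16.66: toys, buyer-exempt → 0% → $0.00
Unrounded tax sum = $3.5572 → $3.56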